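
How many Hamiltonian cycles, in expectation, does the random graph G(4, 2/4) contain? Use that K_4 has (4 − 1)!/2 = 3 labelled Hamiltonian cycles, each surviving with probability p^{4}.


K_4 has (4 − 1)!/2 = 3 labelled Hamiltonian cycles.
For each such Hamiltonian cycle H, let X_H = 1 if all 4 edges of H are present in G. Then P[X_H = 1] = p^{4} = (1/2)^{4} = 1/16.
By linearity: E[X] = Σ_H E[X_H] = 3 · p^{4} = 3 · 1/16 = 3/16.
Numerically: E[X] ≈ 0.188.

E[X] = 3 · (1/2)^{4} = 3/16 ≈ 0.188.


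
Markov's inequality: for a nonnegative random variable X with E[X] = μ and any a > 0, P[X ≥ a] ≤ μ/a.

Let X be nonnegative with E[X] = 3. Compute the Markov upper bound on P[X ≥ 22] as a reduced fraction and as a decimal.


μ = E[X] = 3, a = 22.
Markov: P[X ≥ 22] ≤ μ/a = (3)/22 = 3/22.
Numerically: ≈ 0.136.
(Since a = 22 > μ = 3.000, the bound 3/22 is < 1 and informative.)

P[X ≥ 22] ≤ 3/22 ≈ 0.136.


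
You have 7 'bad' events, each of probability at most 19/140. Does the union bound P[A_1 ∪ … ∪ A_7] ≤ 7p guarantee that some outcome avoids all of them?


Union bound: P[∪_{i=1}^{7} A_i] ≤ Σ_i P[A_i] ≤ 7·p = 7·(19/140) = 19/20.
Numerically: 19/20 ≈ 0.95000.
Is 19/20 < 1? YES.
Since P[∪ A_i] ≤ 19/20 < 1, the complement has P[∩ A_i^c] ≥ 1 − 19/20 = 1/20 > 0, so some outcome avoids every A_i.

7·p = 19/20 ≈ 0.95000; existence CERTIFIED by the union bound.


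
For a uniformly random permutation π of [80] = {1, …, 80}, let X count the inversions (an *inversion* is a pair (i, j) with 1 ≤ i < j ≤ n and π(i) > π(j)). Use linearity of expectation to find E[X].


Write X = Σ X_I over the C(80, 2) = 3160 pairs i < j, with X_I the indicator of one inversion.
There are 3160 indicators.
For each fixed pair i < j, the values π(i) and π(j) are two distinct elements of {1, …, 80} in uniformly random order; by symmetry P[π(i) > π(j)] = 1/2.
By linearity: E[X] = 3160 · (1/2) = C(80, 2) · (1/2) = 3160/2 = 1580 ≈ 1580.0000.

E[X] = 1580 = 1580.0000.


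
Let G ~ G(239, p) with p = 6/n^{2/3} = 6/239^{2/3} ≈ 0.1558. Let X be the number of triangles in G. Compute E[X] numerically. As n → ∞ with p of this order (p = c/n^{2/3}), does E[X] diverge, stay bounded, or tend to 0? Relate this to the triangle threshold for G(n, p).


Number of potential triangles: C(239, 3) = 2246839.
Each occurs with probability p³ ≈ (0.1558)³ ≈ 3.781446e-03.
By linearity: E[X] = C(239, 3)·p³ ≈ 2246839 · 3.781446e-03 ≈ 8496.3013.
Since α = 2/3 < 1, p = c/n^{2/3} ≫ 1/n is above the triangle threshold p ~ 1/n. Asymptotically E[X] ~ (c³/6)·n^{3(1−α)} = (6³/6)·n^{1} → ∞; triangles are abundant w.h.p.

E[X] ≈ 8496.3013; in regime p = Θ(1/n^{2/3}) E[X] diverges (above the triangle threshold p ~ 1/n).


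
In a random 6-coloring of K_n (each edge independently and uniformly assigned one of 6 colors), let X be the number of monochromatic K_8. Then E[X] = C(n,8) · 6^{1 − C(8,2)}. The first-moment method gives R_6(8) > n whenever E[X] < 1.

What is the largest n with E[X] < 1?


We need C(n, 8) · 6^{1 − 28} < 1, i.e. C(n, 8) < 6^{28 − 1} = 1023490369077469249536.
Check values of n near the boundary:
  n = 1594: C(1594, 8) = 1015652773590544255167; 1015652773590544255167 < 1023490369077469249536? YES
  n = 1595: C(1595, 8) = 1020772636343363633895; 1020772636343363633895 < 1023490369077469249536? YES
  n = 1596: C(1596, 8) = 1025915067760710553965; 1025915067760710553965 < 1023490369077469249536? NO
  n = 1597: C(1597, 8) = 1031080153060953275445; 1031080153060953275445 < 1023490369077469249536? NO
The largest n with C(n, 8) < 1023490369077469249536 is n = 1595 (where E[X] = 113419181815929292655/113721152119718805504 ≈ 0.997345). Hence R_6(8) > 1595, i.e. R_6(8) ≥ 1596.

Largest n = 1595; hence R_6(8) > 1595.


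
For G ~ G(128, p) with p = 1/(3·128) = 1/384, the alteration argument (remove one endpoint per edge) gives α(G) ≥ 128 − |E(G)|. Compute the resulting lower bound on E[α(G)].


E[|E(G)|] = C(128, 2)·p = 8128 · (1/384) = 127/6.
E[α(G)] ≥ n − E[|E(G)|] = 128 − 127/6 = 641/6.
Numerically: ≈ 106.833333.
(This is only a lower bound; the true E[α(G)] may be larger.)

E[α(G)] ≥ 641/6 ≈ 106.833333.


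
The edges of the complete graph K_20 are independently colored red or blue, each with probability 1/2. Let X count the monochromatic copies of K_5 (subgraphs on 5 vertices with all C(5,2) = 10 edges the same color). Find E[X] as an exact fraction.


Let X = Σ_S X_S over the C(20, 5) = 15504 subsets S of size 5, where X_S = 1 if the K_5 on S is monochromatic.
For a fixed S, the K_5 on S has C(5, 2) = 10 edges. P[all 10 edges red] = (1/2)^10, and likewise for blue, so P[monochromatic] = 2·(1/2)^10 = 2^{1 − 10} = 1/512.
By linearity: E[X] = C(20, 5) · 2^{1 − 10} = 15504 · 1/512 = 969/32.
Numerically: E[X] ≈ 30.28125.

E[X] = C(20,5)·2^(1−C(5,2)) = 969/32 ≈ 30.28125.


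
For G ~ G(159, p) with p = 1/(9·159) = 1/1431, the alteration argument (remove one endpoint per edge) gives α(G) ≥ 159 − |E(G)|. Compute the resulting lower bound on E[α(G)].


E[|E(G)|] = C(159, 2)·p = 12561 · (1/1431) = 79/9.
E[α(G)] ≥ n − E[|E(G)|] = 159 − 79/9 = 1352/9.
Numerically: ≈ 150.22222.
(This is only a lower bound; the true E[α(G)] may be larger.)

E[α(G)] ≥ 1352/9 ≈ 150.22222.


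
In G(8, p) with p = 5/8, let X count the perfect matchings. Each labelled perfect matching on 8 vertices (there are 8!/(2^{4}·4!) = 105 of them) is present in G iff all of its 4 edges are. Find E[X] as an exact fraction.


K_8 has 8!/(2^{4}·4!) = 105 labelled perfect matchings.
For each such perfect matching H, let X_H = 1 if all 4 edges of H are present in G. Then P[X_H = 1] = p^{4} = (5/8)^{4} = 625/4096.
By linearity of expectation: E[X] = Σ_H E[X_H] = 105 · p^{4} = 105 · 625/4096 = 65625/4096.
Numerically: E[X] ≈ 16.022.

E[X] = 105 · (5/8)^{4} = 65625/4096 ≈ 16.022.


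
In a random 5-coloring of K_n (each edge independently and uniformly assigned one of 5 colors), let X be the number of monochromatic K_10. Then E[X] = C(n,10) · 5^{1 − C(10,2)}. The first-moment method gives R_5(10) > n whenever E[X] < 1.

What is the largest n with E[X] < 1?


We need C(n, 10) · 5^{1 − 45} < 1, i.e. C(n, 10) < 5^{45 − 1} = 5684341886080801486968994140625.
Check values of n near the boundary:
  n = 5388: C(5388, 10) = 5634865093375880654852250419586; 5634865093375880654852250419586 < 5684341886080801486968994140625? YES
  n = 5389: C(5389, 10) = 5645340767466558997768874792926; 5645340767466558997768874792926 < 5684341886080801486968994140625? YES
  n = 5390: C(5390, 10) = 5655833965919099070255434039753; 5655833965919099070255434039753 < 5684341886080801486968994140625? YES
  n = 5391: C(5391, 10) = 5666344714787188828795213697883; 5666344714787188828795213697883 < 5684341886080801486968994140625? YES
  n = 5392: C(5392, 10) = 5676873040158402483252283957448; 5676873040158402483252283957448 < 5684341886080801486968994140625? YES
  n = 5393: C(5393, 10) = 5687418968154238267170642278008; 5687418968154238267170642278008 < 5684341886080801486968994140625? NO
  n = 5394: C(5394, 10) = 5697982524930156243149785372878; 5697982524930156243149785372878 < 5684341886080801486968994140625? NO
The largest n with C(n, 10) < 5684341886080801486968994140625 is n = 5392 (where E[X] = 5676873040158402483252283957448/5684341886080801486968994140625 ≈ 0.998686). Hence R_5(10) > 5392, i.e. R_5(10) ≥ 5393.

Largest n = 5392; hence R_5(10) > 5392.


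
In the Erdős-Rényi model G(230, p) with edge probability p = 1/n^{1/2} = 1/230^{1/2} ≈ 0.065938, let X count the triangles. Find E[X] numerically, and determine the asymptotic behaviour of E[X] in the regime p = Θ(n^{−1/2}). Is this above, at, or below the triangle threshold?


Number of potential triangles: C(230, 3) = 2001460.
Each occurs with probability p³ ≈ (0.065938)³ ≈ 2.86687162e-04.
By linearity: E[X] = C(230, 3)·p³ ≈ 2001460 · 2.86687162e-04 ≈ 573.792888.
Since α = 1/2 < 1, p = c/n^{1/2} ≫ 1/n is above the triangle threshold p ~ 1/n. Asymptotically E[X] ~ (c³/6)·n^{3(1−α)} = (1³/6)·n^{1.5} → ∞; triangles are abundant w.h.p.

E[X] ≈ 573.792888; in regime p = Θ(1/n^{1/2}) E[X] diverges (above the triangle threshold p ~ 1/n).


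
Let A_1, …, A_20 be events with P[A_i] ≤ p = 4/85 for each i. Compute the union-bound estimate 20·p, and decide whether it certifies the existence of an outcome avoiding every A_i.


Union bound: P[∪_{i=1}^{20} A_i] ≤ Σ_i P[A_i] ≤ 20·p = 20·(4/85) = 16/17.
Numerically: 16/17 ≈ 0.941176.
Is 16/17 < 1? YES.
Since P[∪ A_i] ≤ 16/17 < 1, the complement has P[∩ A_i^c] ≥ 1 − 16/17 = 1/17 > 0, so some outcome avoids every A_i.

20·p = 16/17 ≈ 0.941176; existence CERTIFIED by the union bound.


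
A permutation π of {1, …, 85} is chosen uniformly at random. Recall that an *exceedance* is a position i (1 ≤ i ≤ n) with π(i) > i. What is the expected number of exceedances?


Write X = Σ_{i=1}^{85} X_i, where X_i = 1_{π(i) > i}.
For each fixed i, π(i) is uniform over {1, …, 85} (marginal of a uniform permutation), so P[π(i) > i] = (n − i)/n. Summing: Σ_{i=1}^{85} (n − i)/n = (0 + 1 + … + 84)/85 = 85(85 − 1)/(2·85) = (85 − 1)/2.
Hence E[X] = Σ_{i=1}^{85} (85 − i)/85 = 42 ≈ 42.0000.

E[X] = 42 = 42.0000.


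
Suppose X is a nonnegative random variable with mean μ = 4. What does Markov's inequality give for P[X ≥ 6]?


μ = E[X] = 4, a = 6.
Markov: P[X ≥ 6] ≤ μ/a = (4)/6 = 2/3.
Numerically: ≈ 0.6667.
(Since a = 6 > μ = 4.0000, the bound 2/3 is < 1 and informative.)

P[X ≥ 6] ≤ 2/3 ≈ 0.6667.


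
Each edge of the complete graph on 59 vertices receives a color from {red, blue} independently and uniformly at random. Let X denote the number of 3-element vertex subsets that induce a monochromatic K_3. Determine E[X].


Let X = Σ_S X_S over the C(59, 3) = 32509 subsets S of size 3, where X_S = 1 if the K_3 on S is monochromatic.
For a fixed S, the K_3 on S has C(3, 2) = 3 edges. P[all 3 edges red] = (1/2)^3, and likewise for blue, so P[monochromatic] = 2·(1/2)^3 = 2^{1 − 3} = 1/4.
By linearity: E[X] = C(59, 3) · 2^{1 − 3} = 32509 · 1/4 = 32509/4.
Numerically: E[X] ≈ 8127.250.

E[X] = C(59,3)·2^(1−C(3,2)) = 32509/4 ≈ 8127.250.


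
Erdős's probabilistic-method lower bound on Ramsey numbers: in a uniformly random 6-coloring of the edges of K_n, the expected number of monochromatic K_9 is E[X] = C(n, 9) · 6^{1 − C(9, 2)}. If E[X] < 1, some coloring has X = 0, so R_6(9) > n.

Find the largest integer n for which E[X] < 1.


We need C(n, 9) · 6^{1 − 36} < 1, i.e. C(n, 9) < 6^{36 − 1} = 1719070799748422591028658176.
Check values of n near the boundary:
  n = 4407: C(4407, 9) = 1713856532599459170657070050; 1713856532599459170657070050 < 1719070799748422591028658176? YES
  n = 4408: C(4408, 9) = 1717362945146264156457459600; 1717362945146264156457459600 < 1719070799748422591028658176? YES
  n = 4409: C(4409, 9) = 1720875732988608787686577131; 1720875732988608787686577131 < 1719070799748422591028658176? NO
  n = 4410: C(4410, 9) = 1724394906266704102180823710; 1724394906266704102180823710 < 1719070799748422591028658176? NO
  n = 4411: C(4411, 9) = 1727920475134582415883601405; 1727920475134582415883601405 < 1719070799748422591028658176? NO
The largest n with C(n, 9) < 1719070799748422591028658176 is n = 4408 (where E[X] = 35778394690547169926197075/35813974994758803979763712 ≈ 0.999007). Hence R_6(9) > 4408, i.e. R_6(9) ≥ 4409.

Largest n = 4408; hence R_6(9) > 4408.


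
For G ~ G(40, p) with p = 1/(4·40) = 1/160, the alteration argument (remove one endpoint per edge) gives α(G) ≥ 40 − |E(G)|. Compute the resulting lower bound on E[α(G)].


E[|E(G)|] = C(40, 2)·p = 780 · (1/160) = 39/8.
E[α(G)] ≥ n − E[|E(G)|] = 40 − 39/8 = 281/8.
Numerically: ≈ 35.125000.
(This is only a lower bound; the true E[α(G)] may be larger.)

E[α(G)] ≥ 281/8 ≈ 35.125000.


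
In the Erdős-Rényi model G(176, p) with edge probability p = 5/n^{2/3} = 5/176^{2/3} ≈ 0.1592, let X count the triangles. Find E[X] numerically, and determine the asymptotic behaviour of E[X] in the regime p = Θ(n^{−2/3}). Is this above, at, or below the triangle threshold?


Number of potential triangles: C(176, 3) = 893200.
Each occurs with probability p³ ≈ (0.1592)³ ≈ 4.035382e-03.
By linearity: E[X] = C(176, 3)·p³ ≈ 893200 · 4.035382e-03 ≈ 3604.4034.
Since α = 2/3 < 1, p = c/n^{2/3} ≫ 1/n is above the triangle threshold p ~ 1/n. Asymptotically E[X] ~ (c³/6)·n^{3(1−α)} = (5³/6)·n^{1} → ∞; triangles are abundant w.h.p.

E[X] ≈ 3604.4034; in regime p = Θ(1/n^{2/3}) E[X] diverges (above the triangle threshold p ~ 1/n).


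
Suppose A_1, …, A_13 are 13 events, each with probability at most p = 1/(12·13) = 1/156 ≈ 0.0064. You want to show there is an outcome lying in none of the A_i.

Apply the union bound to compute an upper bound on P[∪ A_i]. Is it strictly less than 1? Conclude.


Union bound: P[∪_{i=1}^{13} A_i] ≤ Σ_i P[A_i] ≤ 13·p = 13·(1/156) = 1/12.
Numerically: 1/12 ≈ 0.0833.
Is 1/12 < 1? YES.
Since P[∪ A_i] ≤ 1/12 < 1, the complement has P[∩ A_i^c] ≥ 1 − 1/12 = 11/12 > 0, so some outcome avoids every A_i.

13·p = 1/12 ≈ 0.0833; existence CERTIFIED by the union bound.


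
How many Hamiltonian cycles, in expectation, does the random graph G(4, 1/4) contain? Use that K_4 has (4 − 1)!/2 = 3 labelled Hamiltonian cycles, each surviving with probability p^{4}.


K_4 has (4 − 1)!/2 = 3 labelled Hamiltonian cycles.
For each such Hamiltonian cycle H, let X_H = 1 if all 4 edges of H are present in G. Then P[X_H = 1] = p^{4} = (1/4)^{4} = 1/256.
Summing the indicators: E[X] = Σ_H E[X_H] = 3 · p^{4} = 3 · 1/256 = 3/256.
Numerically: E[X] ≈ 0.011719.

E[X] = 3 · (1/4)^{4} = 3/256 ≈ 0.011719.


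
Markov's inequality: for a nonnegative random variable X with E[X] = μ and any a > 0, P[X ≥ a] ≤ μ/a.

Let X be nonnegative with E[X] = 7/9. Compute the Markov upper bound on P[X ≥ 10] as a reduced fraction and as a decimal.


μ = E[X] = 7/9, a = 10.
Markov: P[X ≥ 10] ≤ μ/a = (7/9)/10 = 7/90.
Numerically: ≈ 0.078.
(Since a = 10 > μ = 0.778, the bound 7/90 is < 1 and informative.)

P[X ≥ 10] ≤ 7/90 ≈ 0.078.


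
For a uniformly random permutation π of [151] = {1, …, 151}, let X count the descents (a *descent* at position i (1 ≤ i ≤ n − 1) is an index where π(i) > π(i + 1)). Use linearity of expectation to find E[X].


Write X = Σ X_I over i = 1, …, 150, with X_I the indicator of one descent.
There are 150 indicators.
For each fixed i, the pair (π(i), π(i+1)) is a uniformly random ordered pair of distinct values from {1, …, 151}; by symmetry P[π(i) > π(i+1)] = 1/2.
By linearity: E[X] = 150 · (1/2) = (151 − 1) · (1/2) = 75 ≈ 75.00000.

E[X] = 75 = 75.00000.


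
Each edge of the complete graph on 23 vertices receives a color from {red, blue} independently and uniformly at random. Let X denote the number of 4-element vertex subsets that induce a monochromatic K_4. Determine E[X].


Let X = Σ_S X_S over the C(23, 4) = 8855 subsets S of size 4, where X_S = 1 if the K_4 on S is monochromatic.
For a fixed S, the K_4 on S has C(4, 2) = 6 edges. P[all 6 edges red] = (1/2)^6, and likewise for blue, so P[monochromatic] = 2·(1/2)^6 = 2^{1 − 6} = 1/32.
By linearity: E[X] = C(23, 4) · 2^{1 − 6} = 8855 · 1/32 = 8855/32.
Numerically: E[X] ≈ 276.718750.

E[X] = C(23,4)·2^(1−C(4,2)) = 8855/32 ≈ 276.718750.


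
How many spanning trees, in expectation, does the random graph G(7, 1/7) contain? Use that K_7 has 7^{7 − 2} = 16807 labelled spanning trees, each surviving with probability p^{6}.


K_7 has 7^{7 − 2} = 16807 labelled spanning trees.
For each such spanning tree H, let X_H = 1 if all 6 edges of H are present in G. Then P[X_H = 1] = p^{6} = (1/7)^{6} = 1/117649.
Summing the indicators: E[X] = Σ_H E[X_H] = 16807 · p^{6} = 16807 · 1/117649 = 1/7.
Numerically: E[X] ≈ 0.1429.

E[X] = 16807 · (1/7)^{6} = 1/7 ≈ 0.1429.


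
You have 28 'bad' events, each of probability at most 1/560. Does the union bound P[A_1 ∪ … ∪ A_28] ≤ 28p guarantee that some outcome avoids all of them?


Union bound: P[∪_{i=1}^{28} A_i] ≤ Σ_i P[A_i] ≤ 28·p = 28·(1/560) = 1/20.
Numerically: 1/20 ≈ 0.050000.
Is 1/20 < 1? YES.
Since P[∪ A_i] ≤ 1/20 < 1, the complement has P[∩ A_i^c] ≥ 1 − 1/20 = 19/20 > 0, so some outcome avoids every A_i.

28·p = 1/20 ≈ 0.050000; existence CERTIFIED by the union bound.


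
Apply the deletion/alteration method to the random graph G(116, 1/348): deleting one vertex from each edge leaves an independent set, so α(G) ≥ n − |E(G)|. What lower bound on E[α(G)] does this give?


E[|E(G)|] = C(116, 2)·p = 6670 · (1/348) = 115/6.
E[α(G)] ≥ n − E[|E(G)|] = 116 − 115/6 = 581/6.
Numerically: ≈ 96.83333.
(This is only a lower bound; the true E[α(G)] may be larger.)

E[α(G)] ≥ 581/6 ≈ 96.83333.


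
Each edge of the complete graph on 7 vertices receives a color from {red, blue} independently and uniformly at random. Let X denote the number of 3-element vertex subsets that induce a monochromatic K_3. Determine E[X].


Let X = Σ_S X_S over the C(7, 3) = 35 subsets S of size 3, where X_S = 1 if the K_3 on S is monochromatic.
For a fixed S, the K_3 on S has C(3, 2) = 3 edges. P[all 3 edges red] = (1/2)^3, and likewise for blue, so P[monochromatic] = 2·(1/2)^3 = 2^{1 − 3} = 1/4.
By linearity: E[X] = C(7, 3) · 2^{1 − 3} = 35 · 1/4 = 35/4.
Numerically: E[X] ≈ 8.750000.

E[X] = C(7,3)·2^(1−C(3,2)) = 35/4 ≈ 8.750000.


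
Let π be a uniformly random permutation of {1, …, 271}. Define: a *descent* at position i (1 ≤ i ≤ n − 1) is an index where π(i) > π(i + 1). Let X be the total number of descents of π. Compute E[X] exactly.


Write X = Σ X_I over i = 1, …, 270, with X_I the indicator of one descent.
There are 270 indicators.
For each fixed i, the pair (π(i), π(i+1)) is a uniformly random ordered pair of distinct values from {1, …, 271}; by symmetry P[π(i) > π(i+1)] = 1/2.
By linearity: E[X] = 270 · (1/2) = (271 − 1) · (1/2) = 135 ≈ 135.00000.

E[X] = 135 = 135.00000.


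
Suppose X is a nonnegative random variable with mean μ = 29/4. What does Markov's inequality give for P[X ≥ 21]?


μ = E[X] = 29/4, a = 21.
Markov: P[X ≥ 21] ≤ μ/a = (29/4)/21 = 29/84.
Numerically: ≈ 0.345238.
(Since a = 21 > μ = 7.250000, the bound 29/84 is < 1 and informative.)

P[X ≥ 21] ≤ 29/84 ≈ 0.345238.


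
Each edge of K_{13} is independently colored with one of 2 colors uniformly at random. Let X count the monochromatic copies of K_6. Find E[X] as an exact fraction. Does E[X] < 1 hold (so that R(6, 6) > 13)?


E[X] = C(13, 6) · 2^{1 − 15} = 1716 · 2^{−14} = 1716/16384.
As a reduced fraction: E[X] = 429/4096 ≈ 0.1047363.
Is E[X] < 1? YES.
Since E[X] < 1, there exists a 2-coloring of K_{13} with no monochromatic K_6; hence R(6, 6) > 13.

E[X] = 429/4096 ≈ 0.1047363; E[X] < 1, so R(6, 6) > 13.


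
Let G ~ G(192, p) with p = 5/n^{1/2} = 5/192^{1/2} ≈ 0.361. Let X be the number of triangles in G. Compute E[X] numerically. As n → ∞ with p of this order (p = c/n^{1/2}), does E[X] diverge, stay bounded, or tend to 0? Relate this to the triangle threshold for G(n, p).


Number of potential triangles: C(192, 3) = 1161280.
Each occurs with probability p³ ≈ (0.361)³ ≈ 4.69849e-02.
By linearity: E[X] = C(192, 3)·p³ ≈ 1161280 · 4.69849e-02 ≈ 54562.607.
Since α = 1/2 < 1, p = c/n^{1/2} ≫ 1/n is above the triangle threshold p ~ 1/n. Asymptotically E[X] ~ (c³/6)·n^{3(1−α)} = (5³/6)·n^{1.5} → ∞; triangles are abundant w.h.p.

E[X] ≈ 54562.607; in regime p = Θ(1/n^{1/2}) E[X] diverges (above the triangle threshold p ~ 1/n).


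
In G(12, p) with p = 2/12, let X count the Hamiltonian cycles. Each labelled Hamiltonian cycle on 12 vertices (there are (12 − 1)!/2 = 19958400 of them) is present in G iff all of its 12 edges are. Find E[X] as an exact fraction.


K_12 has (12 − 1)!/2 = 19958400 labelled Hamiltonian cycles.
For each such Hamiltonian cycle H, let X_H = 1 if all 12 edges of H are present in G. Then P[X_H = 1] = p^{12} = (1/6)^{12} = 1/2176782336.
By linearity of expectation: E[X] = Σ_H E[X_H] = 19958400 · p^{12} = 19958400 · 1/2176782336 = 1925/209952.
Numerically: E[X] ≈ 0.009169.

E[X] = 19958400 · (1/6)^{12} = 1925/209952 ≈ 0.009169.


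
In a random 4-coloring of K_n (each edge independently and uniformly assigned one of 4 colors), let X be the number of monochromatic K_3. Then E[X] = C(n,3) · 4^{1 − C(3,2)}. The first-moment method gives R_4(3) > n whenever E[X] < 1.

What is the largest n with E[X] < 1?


We need C(n, 3) · 4^{1 − 3} < 1, i.e. C(n, 3) < 4^{3 − 1} = 16.
Check values of n near the boundary:
  n = 3: C(3, 3) = 1; 1 < 16? YES
  n = 4: C(4, 3) = 4; 4 < 16? YES
  n = 5: C(5, 3) = 10; 10 < 16? YES
  n = 6: C(6, 3) = 20; 20 < 16? NO
  n = 7: C(7, 3) = 35; 35 < 16? NO
The largest n with C(n, 3) < 16 is n = 5 (where E[X] = 5/8 ≈ 0.6250000). Hence R_4(3) > 5, i.e. R_4(3) ≥ 6.

Largest n = 5; hence R_4(3) > 5.


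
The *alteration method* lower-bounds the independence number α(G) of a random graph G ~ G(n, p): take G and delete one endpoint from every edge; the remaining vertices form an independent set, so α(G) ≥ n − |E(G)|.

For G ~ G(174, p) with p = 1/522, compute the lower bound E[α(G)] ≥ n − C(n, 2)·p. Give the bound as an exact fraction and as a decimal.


E[|E(G)|] = C(174, 2)·p = 15051 · (1/522) = 173/6.
E[α(G)] ≥ n − E[|E(G)|] = 174 − 173/6 = 871/6.
Numerically: ≈ 145.16667.
(This is only a lower bound; the true E[α(G)] may be larger.)

E[α(G)] ≥ 871/6 ≈ 145.16667.


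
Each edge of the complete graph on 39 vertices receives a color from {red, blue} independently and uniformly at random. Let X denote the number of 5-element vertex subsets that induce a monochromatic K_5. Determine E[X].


Let X = Σ_S X_S over the C(39, 5) = 575757 subsets S of size 5, where X_S = 1 if the K_5 on S is monochromatic.
For a fixed S, the K_5 on S has C(5, 2) = 10 edges. P[all 10 edges red] = (1/2)^10, and likewise for blue, so P[monochromatic] = 2·(1/2)^10 = 2^{1 − 10} = 1/512.
By linearity of expectation: E[X] = C(39, 5) · 2^{1 − 10} = 575757 · 1/512 = 575757/512.
Numerically: E[X] ≈ 1124.5254.

E[X] = C(39,5)·2^(1−C(5,2)) = 575757/512 ≈ 1124.5254.


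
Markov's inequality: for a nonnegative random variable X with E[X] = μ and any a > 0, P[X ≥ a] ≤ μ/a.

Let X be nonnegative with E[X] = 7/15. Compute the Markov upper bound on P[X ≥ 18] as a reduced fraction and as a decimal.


μ = E[X] = 7/15, a = 18.
Markov: P[X ≥ 18] ≤ μ/a = (7/15)/18 = 7/270.
Numerically: ≈ 0.0259.
(Since a = 18 > μ = 0.4667, the bound 7/270 is < 1 and informative.)

P[X ≥ 18] ≤ 7/270 ≈ 0.0259.


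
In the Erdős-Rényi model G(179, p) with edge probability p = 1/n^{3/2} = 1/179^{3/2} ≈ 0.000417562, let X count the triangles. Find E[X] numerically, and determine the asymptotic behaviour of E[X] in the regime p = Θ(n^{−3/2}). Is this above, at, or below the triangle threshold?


Number of potential triangles: C(179, 3) = 939929.
Each occurs with probability p³ ≈ (0.000417562)³ ≈ 7.28050259e-11.
By linearity: E[X] = C(179, 3)·p³ ≈ 939929 · 7.28050259e-11 ≈ 0.000068.
Since α = 3/2 > 1, p = c/n^{3/2} = o(1/n) is below the triangle threshold p ~ 1/n. Asymptotically E[X] ~ (c³/6)·n^{3(1−α)} = (1³/6)·n^{-1.5} → 0, so by Markov's inequality G has no triangles w.h.p.

E[X] ≈ 0.000068; in regime p = Θ(1/n^{3/2}) E[X] tends to 0 (below the triangle threshold p ~ 1/n).


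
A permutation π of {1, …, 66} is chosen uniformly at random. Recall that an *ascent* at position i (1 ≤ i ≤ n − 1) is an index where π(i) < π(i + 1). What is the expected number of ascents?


Write X = Σ X_I over i = 1, …, 65, with X_I the indicator of one ascent.
There are 65 indicators.
For each fixed i, the pair (π(i), π(i+1)) is a uniformly random ordered pair of distinct values from {1, …, 66}; by symmetry P[π(i) < π(i+1)] = 1/2.
By linearity: E[X] = 65 · (1/2) = (66 − 1) · (1/2) = 65/2 ≈ 32.500.

E[X] = 65/2 = 32.500.


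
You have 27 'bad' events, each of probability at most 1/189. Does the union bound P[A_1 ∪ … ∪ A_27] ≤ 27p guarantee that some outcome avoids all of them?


Union bound: P[∪_{i=1}^{27} A_i] ≤ Σ_i P[A_i] ≤ 27·p = 27·(1/189) = 1/7.
Numerically: 1/7 ≈ 0.143.
Is 1/7 < 1? YES.
Since P[∪ A_i] ≤ 1/7 < 1, the complement has P[∩ A_i^c] ≥ 1 − 1/7 = 6/7 > 0, so some outcome avoids every A_i.

27·p = 1/7 ≈ 0.143; existence CERTIFIED by the union bound.


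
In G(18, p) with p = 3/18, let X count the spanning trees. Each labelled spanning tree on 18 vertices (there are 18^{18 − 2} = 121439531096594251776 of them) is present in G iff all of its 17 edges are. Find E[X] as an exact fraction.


K_18 has 18^{18 − 2} = 121439531096594251776 labelled spanning trees.
For each such spanning tree H, let X_H = 1 if all 17 edges of H are present in G. Then P[X_H = 1] = p^{17} = (1/6)^{17} = 1/16926659444736.
By linearity of expectation: E[X] = Σ_H E[X_H] = 121439531096594251776 · p^{17} = 121439531096594251776 · 1/16926659444736 = 14348907/2.
Numerically: E[X] ≈ 7.1745e+06.

E[X] = 121439531096594251776 · (1/6)^{17} = 14348907/2 ≈ 7.1745e+06.


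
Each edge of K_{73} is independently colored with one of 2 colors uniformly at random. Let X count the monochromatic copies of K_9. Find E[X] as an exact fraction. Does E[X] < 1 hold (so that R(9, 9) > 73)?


E[X] = C(73, 9) · 2^{1 − 36} = 97082021465 · 2^{−35} = 97082021465/34359738368.
As a reduced fraction: E[X] = 97082021465/34359738368 ≈ 2.825459.
Is E[X] < 1? NO.
Since E[X] ≥ 1, the first-moment bound is inconclusive at n = 73; it does NOT by itself certify R(9, 9) > 73.

E[X] = 97082021465/34359738368 ≈ 2.825459; E[X] ≥ 1; first-moment method inconclusive here.


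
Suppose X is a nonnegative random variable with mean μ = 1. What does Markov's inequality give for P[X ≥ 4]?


μ = E[X] = 1, a = 4.
Markov: P[X ≥ 4] ≤ μ/a = (1)/4 = 1/4.
Numerically: ≈ 0.250.
(Since a = 4 > μ = 1.000, the bound 1/4 is < 1 and informative.)

P[X ≥ 4] ≤ 1/4 ≈ 0.250.


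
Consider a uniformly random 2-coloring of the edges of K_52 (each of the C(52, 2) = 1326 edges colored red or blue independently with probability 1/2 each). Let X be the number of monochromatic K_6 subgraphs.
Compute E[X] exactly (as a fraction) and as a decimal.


Let X = Σ_S X_S over the C(52, 6) = 20358520 subsets S of size 6, where X_S = 1 if the K_6 on S is monochromatic.
For a fixed S, the K_6 on S has C(6, 2) = 15 edges. P[all 15 edges red] = (1/2)^15, and likewise for blue, so P[monochromatic] = 2·(1/2)^15 = 2^{1 − 15} = 1/16384.
By linearity: E[X] = C(52, 6) · 2^{1 − 15} = 20358520 · 1/16384 = 2544815/2048.
Numerically: E[X] ≈ 1242.585.

E[X] = C(52,6)·2^(1−C(6,2)) = 2544815/2048 ≈ 1242.585.


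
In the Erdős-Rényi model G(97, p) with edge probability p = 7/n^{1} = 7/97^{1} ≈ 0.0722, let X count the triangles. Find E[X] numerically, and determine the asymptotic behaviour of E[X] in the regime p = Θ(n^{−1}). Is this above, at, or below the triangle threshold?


Number of potential triangles: C(97, 3) = 147440.
Each occurs with probability p³ ≈ (0.0722)³ ≈ 3.75819e-04.
By linearity: E[X] = C(97, 3)·p³ ≈ 147440 · 3.75819e-04 ≈ 55.411.
Here α = 1, so p = 7/n is exactly at the triangle threshold p ~ 1/n. Asymptotically E[X] → c³/6 = 7³/6 = 343/6 ≈ 57.167, a bounded constant. In this regime the triangle count is asymptotically Poisson(c³/6).

E[X] ≈ 55.411; in regime p = Θ(1/n^{1}) E[X] stays bounded (at the triangle threshold p ~ 1/n).


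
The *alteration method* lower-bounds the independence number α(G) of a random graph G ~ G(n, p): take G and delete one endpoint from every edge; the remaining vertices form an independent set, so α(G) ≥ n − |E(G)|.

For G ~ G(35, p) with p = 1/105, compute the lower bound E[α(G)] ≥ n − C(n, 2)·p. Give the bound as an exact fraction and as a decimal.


E[|E(G)|] = C(35, 2)·p = 595 · (1/105) = 17/3.
E[α(G)] ≥ n − E[|E(G)|] = 35 − 17/3 = 88/3.
Numerically: ≈ 29.333.
(This is only a lower bound; the true E[α(G)] may be larger.)

E[α(G)] ≥ 88/3 ≈ 29.333.


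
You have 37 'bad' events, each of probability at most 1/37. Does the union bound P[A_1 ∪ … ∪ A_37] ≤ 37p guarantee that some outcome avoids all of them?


Union bound: P[∪_{i=1}^{37} A_i] ≤ Σ_i P[A_i] ≤ 37·p = 37·(1/37) = 1.
Numerically: 1 ≈ 1.000.
Is 1 < 1? NO.
Since the bound 1 is ≥ 1, the union bound is uninformative here; it does NOT by itself certify existence.

37·p = 1 ≈ 1.000; existence NOT certified by the union bound.


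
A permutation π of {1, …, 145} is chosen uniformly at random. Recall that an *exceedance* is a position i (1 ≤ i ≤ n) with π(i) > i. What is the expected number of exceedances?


Write X = Σ_{i=1}^{145} X_i, where X_i = 1_{π(i) > i}.
For each fixed i, π(i) is uniform over {1, …, 145} (marginal of a uniform permutation), so P[π(i) > i] = (n − i)/n. Summing: Σ_{i=1}^{145} (n − i)/n = (0 + 1 + … + 144)/145 = 145(145 − 1)/(2·145) = (145 − 1)/2.
Hence E[X] = Σ_{i=1}^{145} (145 − i)/145 = 72 ≈ 72.0000.

E[X] = 72 = 72.0000.


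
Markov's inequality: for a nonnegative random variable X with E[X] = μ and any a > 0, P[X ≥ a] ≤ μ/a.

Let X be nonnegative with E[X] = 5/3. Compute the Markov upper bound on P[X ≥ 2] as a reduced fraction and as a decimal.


μ = E[X] = 5/3, a = 2.
Markov: P[X ≥ 2] ≤ μ/a = (5/3)/2 = 5/6.
Numerically: ≈ 0.83333.
(Since a = 2 > μ = 1.66667, the bound 5/6 is < 1 and informative.)

P[X ≥ 2] ≤ 5/6 ≈ 0.83333.


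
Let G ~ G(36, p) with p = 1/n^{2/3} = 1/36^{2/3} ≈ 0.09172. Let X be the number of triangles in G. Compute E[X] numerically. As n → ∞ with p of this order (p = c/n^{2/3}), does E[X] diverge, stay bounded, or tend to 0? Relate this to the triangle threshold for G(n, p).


Number of potential triangles: C(36, 3) = 7140.
Each occurs with probability p³ ≈ (0.09172)³ ≈ 7.7160494e-04.
By linearity: E[X] = C(36, 3)·p³ ≈ 7140 · 7.7160494e-04 ≈ 5.50926.
Since α = 2/3 < 1, p = c/n^{2/3} ≫ 1/n is above the triangle threshold p ~ 1/n. Asymptotically E[X] ~ (c³/6)·n^{3(1−α)} = (1³/6)·n^{1} → ∞; triangles are abundant w.h.p.

E[X] ≈ 5.50926; in regime p = Θ(1/n^{2/3}) E[X] diverges (above the triangle threshold p ~ 1/n).


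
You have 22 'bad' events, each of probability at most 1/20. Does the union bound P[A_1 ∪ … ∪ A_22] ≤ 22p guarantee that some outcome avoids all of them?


Union bound: P[∪_{i=1}^{22} A_i] ≤ Σ_i P[A_i] ≤ 22·p = 22·(1/20) = 11/10.
Numerically: 11/10 ≈ 1.100000.
Is 11/10 < 1? NO.
Since the bound 11/10 is ≥ 1, the union bound is uninformative here; it does NOT by itself certify existence.

22·p = 11/10 ≈ 1.100000; existence NOT certified by the union bound.


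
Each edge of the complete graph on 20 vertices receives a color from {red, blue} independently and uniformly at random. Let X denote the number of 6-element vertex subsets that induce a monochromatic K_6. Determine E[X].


Let X = Σ_S X_S over the C(20, 6) = 38760 subsets S of size 6, where X_S = 1 if the K_6 on S is monochromatic.
For a fixed S, the K_6 on S has C(6, 2) = 15 edges. P[all 15 edges red] = (1/2)^15, and likewise for blue, so P[monochromatic] = 2·(1/2)^15 = 2^{1 − 15} = 1/16384.
By linearity of expectation: E[X] = C(20, 6) · 2^{1 − 15} = 38760 · 1/16384 = 4845/2048.
Numerically: E[X] ≈ 2.366.

E[X] = C(20,6)·2^(1−C(6,2)) = 4845/2048 ≈ 2.366.


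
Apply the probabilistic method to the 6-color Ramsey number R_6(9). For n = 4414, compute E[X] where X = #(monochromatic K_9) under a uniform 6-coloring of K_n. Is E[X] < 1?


E[X] = C(4414, 9) · 6^{1 − 36} = 1738535657024887384307025382 · 6^{−35} = 1738535657024887384307025382/1719070799748422591028658176.
As a reduced fraction: E[X] = 869267828512443692153512691/859535399874211295514329088 ≈ 1.01132.
Is E[X] < 1? NO.
Since E[X] ≥ 1, the first-moment bound is inconclusive at n = 4414; it does NOT by itself certify R_6(9) > 4414.

E[X] = 869267828512443692153512691/859535399874211295514329088 ≈ 1.01132; E[X] ≥ 1; first-moment method inconclusive here.


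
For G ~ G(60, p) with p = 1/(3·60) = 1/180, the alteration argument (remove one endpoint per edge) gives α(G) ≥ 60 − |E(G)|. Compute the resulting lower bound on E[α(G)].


E[|E(G)|] = C(60, 2)·p = 1770 · (1/180) = 59/6.
E[α(G)] ≥ n − E[|E(G)|] = 60 − 59/6 = 301/6.
Numerically: ≈ 50.166667.
(This is only a lower bound; the true E[α(G)] may be larger.)

E[α(G)] ≥ 301/6 ≈ 50.166667.


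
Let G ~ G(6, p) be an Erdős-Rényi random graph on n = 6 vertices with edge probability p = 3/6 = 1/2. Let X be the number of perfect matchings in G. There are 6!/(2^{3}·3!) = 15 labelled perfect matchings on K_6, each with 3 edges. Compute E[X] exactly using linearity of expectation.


K_6 has 6!/(2^{3}·3!) = 15 labelled perfect matchings.
For each such perfect matching H, let X_H = 1 if all 3 edges of H are present in G. Then P[X_H = 1] = p^{3} = (1/2)^{3} = 1/8.
By linearity: E[X] = Σ_H E[X_H] = 15 · p^{3} = 15 · 1/8 = 15/8.
Numerically: E[X] ≈ 1.875.

E[X] = 15 · (1/2)^{3} = 15/8 ≈ 1.875.


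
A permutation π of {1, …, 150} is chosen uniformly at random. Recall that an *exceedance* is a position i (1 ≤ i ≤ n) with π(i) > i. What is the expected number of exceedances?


Write X = Σ_{i=1}^{150} X_i, where X_i = 1_{π(i) > i}.
For each fixed i, π(i) is uniform over {1, …, 150} (marginal of a uniform permutation), so P[π(i) > i] = (n − i)/n. Summing: Σ_{i=1}^{150} (n − i)/n = (0 + 1 + … + 149)/150 = 150(150 − 1)/(2·150) = (150 − 1)/2.
Hence E[X] = Σ_{i=1}^{150} (150 − i)/150 = 149/2 ≈ 74.50000.

E[X] = 149/2 = 74.50000.


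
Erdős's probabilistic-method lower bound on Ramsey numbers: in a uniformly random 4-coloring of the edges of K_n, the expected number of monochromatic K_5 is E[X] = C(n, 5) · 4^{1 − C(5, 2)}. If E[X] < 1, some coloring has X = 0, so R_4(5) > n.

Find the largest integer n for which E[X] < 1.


We need C(n, 5) · 4^{1 − 10} < 1, i.e. C(n, 5) < 4^{10 − 1} = 262144.
Check values of n near the boundary:
  n = 29: C(29, 5) = 118755; 118755 < 262144? YES
  n = 30: C(30, 5) = 142506; 142506 < 262144? YES
  n = 31: C(31, 5) = 169911; 169911 < 262144? YES
  n = 32: C(32, 5) = 201376; 201376 < 262144? YES
  n = 33: C(33, 5) = 237336; 237336 < 262144? YES
  n = 34: C(34, 5) = 278256; 278256 < 262144? NO
  n = 35: C(35, 5) = 324632; 324632 < 262144? NO
  n = 36: C(36, 5) = 376992; 376992 < 262144? NO
The largest n with C(n, 5) < 262144 is n = 33 (where E[X] = 29667/32768 ≈ 0.905365). Hence R_4(5) > 33, i.e. R_4(5) ≥ 34.

Largest n = 33; hence R_4(5) > 33.


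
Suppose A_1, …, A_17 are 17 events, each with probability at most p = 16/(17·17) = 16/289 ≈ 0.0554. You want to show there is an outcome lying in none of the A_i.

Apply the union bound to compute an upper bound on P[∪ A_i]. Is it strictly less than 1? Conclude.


Union bound: P[∪_{i=1}^{17} A_i] ≤ Σ_i P[A_i] ≤ 17·p = 17·(16/289) = 16/17.
Numerically: 16/17 ≈ 0.9412.
Is 16/17 < 1? YES.
Since P[∪ A_i] ≤ 16/17 < 1, the complement has P[∩ A_i^c] ≥ 1 − 16/17 = 1/17 > 0, so some outcome avoids every A_i.

17·p = 16/17 ≈ 0.9412; existence CERTIFIED by the union bound.


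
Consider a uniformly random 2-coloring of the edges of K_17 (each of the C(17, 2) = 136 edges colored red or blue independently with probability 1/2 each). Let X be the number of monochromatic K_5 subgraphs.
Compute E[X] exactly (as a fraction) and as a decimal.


Let X = Σ_S X_S over the C(17, 5) = 6188 subsets S of size 5, where X_S = 1 if the K_5 on S is monochromatic.
For a fixed S, the K_5 on S has C(5, 2) = 10 edges. P[all 10 edges red] = (1/2)^10, and likewise for blue, so P[monochromatic] = 2·(1/2)^10 = 2^{1 − 10} = 1/512.
By linearity of expectation: E[X] = C(17, 5) · 2^{1 − 10} = 6188 · 1/512 = 1547/128.
Numerically: E[X] ≈ 12.086.

E[X] = C(17,5)·2^(1−C(5,2)) = 1547/128 ≈ 12.086.


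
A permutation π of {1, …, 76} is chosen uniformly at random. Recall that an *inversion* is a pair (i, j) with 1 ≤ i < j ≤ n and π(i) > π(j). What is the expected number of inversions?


Write X = Σ X_I over the C(76, 2) = 2850 pairs i < j, with X_I the indicator of one inversion.
There are 2850 indicators.
For each fixed pair i < j, the values π(i) and π(j) are two distinct elements of {1, …, 76} in uniformly random order; by symmetry P[π(i) > π(j)] = 1/2.
By linearity: E[X] = 2850 · (1/2) = C(76, 2) · (1/2) = 2850/2 = 1425 ≈ 1425.0000.

E[X] = 1425 = 1425.0000.


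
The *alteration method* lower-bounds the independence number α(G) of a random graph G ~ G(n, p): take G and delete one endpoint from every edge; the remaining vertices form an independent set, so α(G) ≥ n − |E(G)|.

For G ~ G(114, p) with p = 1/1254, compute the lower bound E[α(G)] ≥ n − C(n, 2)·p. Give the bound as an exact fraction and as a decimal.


E[|E(G)|] = C(114, 2)·p = 6441 · (1/1254) = 113/22.
E[α(G)] ≥ n − E[|E(G)|] = 114 − 113/22 = 2395/22.
Numerically: ≈ 108.86364.
(This is only a lower bound; the true E[α(G)] may be larger.)

E[α(G)] ≥ 2395/22 ≈ 108.86364.


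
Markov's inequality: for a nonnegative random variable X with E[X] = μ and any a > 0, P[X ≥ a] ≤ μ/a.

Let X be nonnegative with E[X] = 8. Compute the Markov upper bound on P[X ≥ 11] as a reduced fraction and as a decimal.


μ = E[X] = 8, a = 11.
Markov: P[X ≥ 11] ≤ μ/a = (8)/11 = 8/11.
Numerically: ≈ 0.727.
(Since a = 11 > μ = 8.000, the bound 8/11 is < 1 and informative.)

P[X ≥ 11] ≤ 8/11 ≈ 0.727.


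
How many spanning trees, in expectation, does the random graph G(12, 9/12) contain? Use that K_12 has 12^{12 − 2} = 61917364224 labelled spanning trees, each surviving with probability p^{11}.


K_12 has 12^{12 − 2} = 61917364224 labelled spanning trees.
For each such spanning tree H, let X_H = 1 if all 11 edges of H are present in G. Then P[X_H = 1] = p^{11} = (3/4)^{11} = 177147/4194304.
By linearity: E[X] = Σ_H E[X_H] = 61917364224 · p^{11} = 61917364224 · 177147/4194304 = 10460353203/4.
Numerically: E[X] ≈ 2.61509e+09.

E[X] = 61917364224 · (3/4)^{11} = 10460353203/4 ≈ 2.61509e+09.


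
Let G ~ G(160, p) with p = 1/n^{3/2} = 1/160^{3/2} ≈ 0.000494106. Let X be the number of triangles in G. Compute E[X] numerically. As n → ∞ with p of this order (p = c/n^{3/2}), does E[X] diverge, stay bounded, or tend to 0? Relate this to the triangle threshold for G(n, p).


Number of potential triangles: C(160, 3) = 669920.
Each occurs with probability p³ ≈ (0.000494106)³ ≈ 1.20631319e-10.
By linearity: E[X] = C(160, 3)·p³ ≈ 669920 · 1.20631319e-10 ≈ 0.000081.
Since α = 3/2 > 1, p = c/n^{3/2} = o(1/n) is below the triangle threshold p ~ 1/n. Asymptotically E[X] ~ (c³/6)·n^{3(1−α)} = (1³/6)·n^{-1.5} → 0, so by Markov's inequality G has no triangles w.h.p.

E[X] ≈ 0.000081; in regime p = Θ(1/n^{3/2}) E[X] tends to 0 (below the triangle threshold p ~ 1/n).


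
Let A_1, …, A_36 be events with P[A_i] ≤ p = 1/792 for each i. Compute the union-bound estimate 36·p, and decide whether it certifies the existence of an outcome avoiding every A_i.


Union bound: P[∪_{i=1}^{36} A_i] ≤ Σ_i P[A_i] ≤ 36·p = 36·(1/792) = 1/22.
Numerically: 1/22 ≈ 0.045455.
Is 1/22 < 1? YES.
Since P[∪ A_i] ≤ 1/22 < 1, the complement has P[∩ A_i^c] ≥ 1 − 1/22 = 21/22 > 0, so some outcome avoids every A_i.

36·p = 1/22 ≈ 0.045455; existence CERTIFIED by the union bound.
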